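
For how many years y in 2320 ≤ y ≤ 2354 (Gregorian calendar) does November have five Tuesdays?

November has 30 days; it has five Tuesdays when Tuesday falls among the first (month-length − 28) days — i.e. when November 1 is one of Tuesday/Monday.
November 1 by year: 2320:Mon✓ 2321:Tue✓ 2322:Wed 2323:Thu 2324:Sat 2325:Sun 2326:Mon✓ 2327:Tue✓ 2328:Thu 2329:Fri 2330:Sat 2331:Sun 2332:Tue✓ 2333:Wed 2334:Thu …(5 more)… 2340:Fri 2341:Sat 2342:Sun 2343:Mon✓ 2344:Wed 2345:Thu 2346:Fri 2347:Sat 2348:Mon✓ 2349:Tue✓ 2350:Wed 2351:Thu 2352:Sat 2353:Sun 2354:Mon✓
Years with five Tuesdays: 2320, 2321, 2326, 2327, 2332, 2337, 2338, 2343, 2348, 2349, 2354 → 11.

11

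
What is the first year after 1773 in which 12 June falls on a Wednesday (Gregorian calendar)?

From one year to the next, a fixed date's weekday advances by 1, or by 2 when a Feb 29 lies between the two dates.
1773: June 12 is Saturday.
1774: Sunday (+1)
1775: Monday (+1)
1776: Wednesday (+2)
12 June falls on a Wednesday in 1776.

1776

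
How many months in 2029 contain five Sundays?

A month of length L has five Sundays iff its first Sunday is on day ≤ L−28 (so day 1–3 in a 31-day month, 1–2 in a 30-day month, day 1 in a leap February).
Checking each month of 2029: Jan starts Mon (31d); Feb starts Thu (28d); Mar starts Thu (31d); Apr starts Sun (30d) ✓; May starts Tue (31d); Jun starts Fri (30d); Jul starts Sun (31d) ✓; Aug starts Wed (31d); Sep starts Sat (30d) ✓; Oct starts Mon (31d); Nov starts Thu (30d); Dec starts Sat (31d) ✓.
Five-Sunday months: April, July, September, December → 4.

4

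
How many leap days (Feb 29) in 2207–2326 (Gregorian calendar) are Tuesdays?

4

Leap years in 2207–2326: 29 of them.
Feb 29 weekday advances by 5 (mod 7) from one leap year to the next four years later (or differs when a century non-leap intervenes).
Leap-day weekdays: 2208:Mon 2212:Sat 2216:Thu 2220:Tue✓ 2224:Sun 2228:Fri 2232:Wed 2236:Mon 2240:Sat 2244:Thu 2248:Tue✓ 2252:Sun 2256:Fri …(3 more)… 2272:Thu 2276:Tue✓ 2280:Sun 2284:Fri 2288:Wed 2292:Mon 2296:Sat 2304:Mon 2308:Sat 2312:Thu 2316:Tue✓ 2320:Sun 2324:Fri
Tuesday: 2220, 2248, 2276, 2316 → 4.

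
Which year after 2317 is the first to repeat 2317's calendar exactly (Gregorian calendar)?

Two years share a calendar iff Jan 1 falls on the same weekday and both are leap or both are common. 2317: Jan 1 is Monday, common year.
2318: Jan 1 Tuesday, common
2319: Jan 1 Wednesday, common
2320: Jan 1 Thursday, leap
2321: Jan 1 Saturday, common
2322: Jan 1 Sunday, common
2323: Jan 1 Monday, common
2323 matches on both conditions.

2323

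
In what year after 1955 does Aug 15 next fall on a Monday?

1960

From one year to the next, a fixed date's weekday advances by 1, or by 2 when a Feb 29 lies between the two dates.
1955: August 15 is Monday.
1956: Wednesday (+2)
1957: Thursday (+1)
1958: Friday (+1)
1959: Saturday (+1)
1960: Monday (+2)
Aug 15 falls on a Monday in 1960.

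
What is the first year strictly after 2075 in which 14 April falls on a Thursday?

2078

From one year to the next, a fixed date's weekday advances by 1, or by 2 when a Feb 29 lies between the two dates.
2075: April 14 is Sunday.
2076: Tuesday (+2)
2077: Wednesday (+1)
2078: Thursday (+1)
14 April falls on a Thursday in 2078.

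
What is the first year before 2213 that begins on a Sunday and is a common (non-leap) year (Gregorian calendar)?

2209

Jan 1 advances by 2 weekdays after a leap year and by 1 after a common year.
2213: Jan 1 is Friday.
2212: Wednesday (leap)
2211: Tuesday
2210: Monday
2209: Sunday
2209 begins on a Sunday and is a common year.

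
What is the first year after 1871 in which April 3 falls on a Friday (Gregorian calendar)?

1874

From one year to the next, a fixed date's weekday advances by 1, or by 2 when a Feb 29 lies between the two dates.
1871: April 3 is Monday.
1872: Wednesday (+2)
1873: Thursday (+1)
1874: Friday (+1)
April 3 falls on a Friday in 1874.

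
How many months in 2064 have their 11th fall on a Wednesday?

1

Check the 11th of each month of 2064: Jan 11: Fri, Feb 11: Mon, Mar 11: Tue, Apr 11: Fri, May 11: Sun, Jun 11: Wed, Jul 11: Fri, Aug 11: Mon, Sep 11: Thu, Oct 11: Sat, Nov 11: Tue, Dec 11: Thu.
Wednesday occurs in June — 1 month.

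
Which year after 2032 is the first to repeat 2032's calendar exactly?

Two years share a calendar iff Jan 1 falls on the same weekday and both are leap or both are common. 2032: Jan 1 is Thursday, leap year.
2033: Jan 1 Saturday, common
2034: Jan 1 Sunday, common
2035: Jan 1 Monday, common
2036: Jan 1 Tuesday, leap
2037: Jan 1 Thursday, common
2038: Jan 1 Friday, common
2039: Jan 1 Saturday, common
2040: Jan 1 Sunday, leap
2041: Jan 1 Tuesday, common
2042: Jan 1 Wednesday, common
2043: Jan 1 Thursday, common
2044: Jan 1 Friday, leap
2045: Jan 1 Sunday, common
2046: Jan 1 Monday, common
2047: Jan 1 Tuesday, common
2048: Jan 1 Wednesday, leap
2049: Jan 1 Friday, common
2050: Jan 1 Saturday, common
2051: Jan 1 Sunday, common
2052: Jan 1 Monday, leap
2053: Jan 1 Wednesday, common
2054: Jan 1 Thursday, common
2055: Jan 1 Friday, common
2056: Jan 1 Saturday, leap
2057: Jan 1 Monday, common
2058: Jan 1 Tuesday, common
2059: Jan 1 Wednesday, common
2060: Jan 1 Thursday, leap
2060 matches on both conditions.

2060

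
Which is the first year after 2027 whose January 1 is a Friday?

2038

Jan 1 advances by 2 weekdays after a leap year and by 1 after a common year.
2027: Jan 1 is Friday.
2028: Saturday (leap)
2029: Monday
2030: Tuesday
2031: Wednesday
2032: Thursday (leap)
2033: Saturday
2034: Sunday
2035: Monday
2036: Tuesday (leap)
2037: Thursday
2038: Friday
2038 begins on a Friday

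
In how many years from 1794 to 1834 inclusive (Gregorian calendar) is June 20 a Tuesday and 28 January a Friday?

Check each year's weekday for June 20 and 28 January:
  1794: Fri/Tue  1795: Sat/Wed  1796: Mon/Thu  1797: Tue/Sat  1798: Wed/Sun  1799: Thu/Mon  1800: Fri/Tue  1801: Sat/Wed  1802: Sun/Thu  1803: Mon/Fri  1804: Wed/Sat  1805: Thu/Mon  1806: Fri/Tue  1807: Sat/Wed  …(13 more)…  1821: Wed/Sun  1822: Thu/Mon  1823: Fri/Tue  1824: Sun/Wed  1825: Mon/Fri  1826: Tue/Sat  1827: Wed/Sun  1828: Fri/Mon  1829: Sat/Wed  1830: Sun/Thu  1831: Mon/Fri  1832: Wed/Sat  1833: Thu/Mon  1834: Fri/Tue
Both conditions hold in: 1820 — 1.

1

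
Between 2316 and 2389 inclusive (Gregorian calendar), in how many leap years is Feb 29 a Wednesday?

3

Leap years in 2316–2389: 19 of them.
Feb 29 weekday advances by 5 (mod 7) from one leap year to the next four years later (or differs when a century non-leap intervenes).
Leap-day weekdays: 2316:Tue 2320:Sun 2324:Fri 2328:Wed✓ 2332:Mon 2336:Sat 2340:Thu 2344:Tue 2348:Sun 2352:Fri 2356:Wed✓ 2360:Mon 2364:Sat 2368:Thu 2372:Tue 2376:Sun 2380:Fri 2384:Wed✓ 2388:Mon
Wednesday: 2328, 2356, 2384 → 3.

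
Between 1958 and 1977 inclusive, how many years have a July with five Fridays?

July has 31 days; it has five Fridays when Friday falls among the first (month-length − 28) days — i.e. when July 1 is one of Friday/Thursday/Wednesday.
July 1 by year: 1958:Tue 1959:Wed✓ 1960:Fri✓ 1961:Sat 1962:Sun 1963:Mon 1964:Wed✓ 1965:Thu✓ 1966:Fri✓ 1967:Sat 1968:Mon 1969:Tue 1970:Wed✓ 1971:Thu✓ 1972:Sat 1973:Sun 1974:Mon 1975:Tue 1976:Thu✓ 1977:Fri✓
Years with five Fridays: 1959, 1960, 1964, 1965, 1966, 1970, 1971, 1976, 1977 → 9.

9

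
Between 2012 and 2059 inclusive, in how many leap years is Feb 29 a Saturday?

2

Leap years in 2012–2059: 12 of them.
Feb 29 weekday advances by 5 (mod 7) from one leap year to the next four years later (or differs when a century non-leap intervenes).
Leap-day weekdays: 2012:Wed 2016:Mon 2020:Sat✓ 2024:Thu 2028:Tue 2032:Sun 2036:Fri 2040:Wed 2044:Mon 2048:Sat✓ 2052:Thu 2056:Tue
Saturday: 2020, 2048 → 2.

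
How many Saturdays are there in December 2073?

December 2073 has 31 days and begins on Friday.
The first Saturday is December 2.
Saturdays fall on 2, 9, 16, 23, 30 — that's 5.

5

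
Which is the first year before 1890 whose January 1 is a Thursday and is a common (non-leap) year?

1885

Jan 1 advances by 2 weekdays after a leap year and by 1 after a common year.
1890: Jan 1 is Wednesday.
1889: Tuesday
1888: Sunday (leap)
1887: Saturday
1886: Friday
1885: Thursday
1885 begins on a Thursday and is a common year.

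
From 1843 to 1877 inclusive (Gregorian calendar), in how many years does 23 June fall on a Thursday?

Track 23 June's weekday year by year (advancing +1, or +2 across a Feb 29):
  1843: Fri  1844: Sun (+2)  1845: Mon (+1)  1846: Tue (+1)  1847: Wed (+1)
  1848: Fri (+2)  1849: Sat (+1)  1850: Sun (+1)  1851: Mon (+1)  1852: Wed (+2)
  1853: Thu (+1) ✓  1854: Fri (+1)  1855: Sat (+1)  1856: Mon (+2)  … (7 more years) …
  1864: Thu (+2) ✓  1865: Fri (+1)  1866: Sat (+1)  1867: Sun (+1)  1868: Tue (+2)
  1869: Wed (+1)  1870: Thu (+1) ✓  1871: Fri (+1)  1872: Sun (+2)  1873: Mon (+1)
  1874: Tue (+1)  1875: Wed (+1)  1876: Fri (+2)  1877: Sat (+1)
Thursday years: 1853, 1859, 1864, 1870 — 4 in total.

4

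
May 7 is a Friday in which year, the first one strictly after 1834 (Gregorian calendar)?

1841

From one year to the next, a fixed date's weekday advances by 1, or by 2 when a Feb 29 lies between the two dates.
1834: May 7 is Wednesday.
1835: Thursday (+1)
1836: Saturday (+2)
1837: Sunday (+1)
1838: Monday (+1)
1839: Tuesday (+1)
1840: Thursday (+2)
1841: Friday (+1)
May 7 falls on a Friday in 1841.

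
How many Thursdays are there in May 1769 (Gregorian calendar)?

May 1769 has 31 days and begins on Monday.
The first Thursday is May 4.
Thursdays fall on 4, 11, 18, 25 — that's 4.

4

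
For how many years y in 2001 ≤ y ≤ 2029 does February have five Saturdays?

February has 28 days (29 in leap years); it has five Saturdays when Saturday falls among the first (month-length − 28) days — i.e. when February 1 is Saturday in a leap year (never in a common year).
February 1 by year: 2001:Thu 2002:Fri 2003:Sat 2004:Sun 2005:Tue 2006:Wed 2007:Thu 2008:Fri 2009:Sun 2010:Mon 2011:Tue 2012:Wed 2013:Fri 2014:Sat 2015:Sun 2016:Mon 2017:Wed 2018:Thu 2019:Fri 2020:Sat✓ 2021:Mon 2022:Tue 2023:Wed 2024:Thu 2025:Sat 2026:Sun 2027:Mon 2028:Tue 2029:Thu
Years with five Saturdays: 2020 → 1.

1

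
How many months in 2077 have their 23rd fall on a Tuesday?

Check the 23rd of each month of 2077: Jan 23: Sat, Feb 23: Tue, Mar 23: Tue, Apr 23: Fri, May 23: Sun, Jun 23: Wed, Jul 23: Fri, Aug 23: Mon, Sep 23: Thu, Oct 23: Sat, Nov 23: Tue, Dec 23: Thu.
Tuesday occurs in February, March, November — 3 months.

3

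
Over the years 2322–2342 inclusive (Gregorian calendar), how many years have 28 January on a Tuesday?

Track 28 January's weekday year by year (advancing +1, or +2 across a Feb 29):
  2322: Sat  2323: Sun (+1)  2324: Mon (+1)  2325: Wed (+2)  2326: Thu (+1)
  2327: Fri (+1)  2328: Sat (+1)  2329: Mon (+2)  2330: Tue (+1) ✓  2331: Wed (+1)
  2332: Thu (+1)  2333: Sat (+2)  2334: Sun (+1)  2335: Mon (+1)  2336: Tue (+1) ✓
  2337: Thu (+2)  2338: Fri (+1)  2339: Sat (+1)  2340: Sun (+1)  2341: Tue (+2) ✓
  2342: Wed (+1)
Tuesday years: 2330, 2336, 2341 — 3 in total.

3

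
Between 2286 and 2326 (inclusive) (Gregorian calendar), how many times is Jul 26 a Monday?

Track Jul 26's weekday year by year (advancing +1, or +2 across a Feb 29):
  2286: Mon ✓  2287: Tue (+1)  2288: Thu (+2)  2289: Fri (+1)  2290: Sat (+1)
  2291: Sun (+1)  2292: Tue (+2)  2293: Wed (+1)  2294: Thu (+1)  2295: Fri (+1)
  2296: Sun (+2)  2297: Mon (+1) ✓  2298: Tue (+1)  2299: Wed (+1)  … (13 more years) …
  2313: Sat (+1)  2314: Sun (+1)  2315: Mon (+1) ✓  2316: Wed (+2)  2317: Thu (+1)
  2318: Fri (+1)  2319: Sat (+1)  2320: Mon (+2) ✓  2321: Tue (+1)  2322: Wed (+1)
  2323: Thu (+1)  2324: Sat (+2)  2325: Sun (+1)  2326: Mon (+1) ✓
Monday years: 2286, 2297, 2309, 2315, 2320, 2326 — 6 in total.

6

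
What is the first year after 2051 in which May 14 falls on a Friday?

From one year to the next, a fixed date's weekday advances by 1, or by 2 when a Feb 29 lies between the two dates.
2051: May 14 is Sunday.
2052: Tuesday (+2)
2053: Wednesday (+1)
2054: Thursday (+1)
2055: Friday (+1)
May 14 falls on a Friday in 2055.

2055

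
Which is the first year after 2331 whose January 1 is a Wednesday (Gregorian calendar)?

Jan 1 advances by 2 weekdays after a leap year and by 1 after a common year.
2331: Jan 1 is Thursday.
2332: Friday (leap)
2333: Sunday
2334: Monday
2335: Tuesday
2336: Wednesday (leap)
2336 begins on a Wednesday

2336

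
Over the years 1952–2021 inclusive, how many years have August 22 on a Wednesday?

10

Track August 22's weekday year by year (advancing +1, or +2 across a Feb 29):
  1952: Fri  1953: Sat (+1)  1954: Sun (+1)  1955: Mon (+1)  1956: Wed (+2) ✓
  1957: Thu (+1)  1958: Fri (+1)  1959: Sat (+1)  1960: Mon (+2)  1961: Tue (+1)
  1962: Wed (+1) ✓  1963: Thu (+1)  1964: Sat (+2)  1965: Sun (+1)  … (42 more years) …
  2008: Fri (+2)  2009: Sat (+1)  2010: Sun (+1)  2011: Mon (+1)  2012: Wed (+2) ✓
  2013: Thu (+1)  2014: Fri (+1)  2015: Sat (+1)  2016: Mon (+2)  2017: Tue (+1)
  2018: Wed (+1) ✓  2019: Thu (+1)  2020: Sat (+2)  2021: Sun (+1)
Wednesday years: 1956, 1962, 1973, 1979, 1984, 1990, 2001, 2007, 2012, 2018 — 10 in total.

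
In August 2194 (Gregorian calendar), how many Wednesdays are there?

4

August 2194 has 31 days and begins on Friday.
The first Wednesday is August 6.
Wednesdays fall on 6, 13, 20, 27 — that's 4.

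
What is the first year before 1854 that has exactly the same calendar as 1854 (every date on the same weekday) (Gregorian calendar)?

Two years share a calendar iff Jan 1 falls on the same weekday and both are leap or both are common. 1854: Jan 1 is Sunday, common year.
1853: Jan 1 Saturday, common
1852: Jan 1 Thursday, leap
1851: Jan 1 Wednesday, common
1850: Jan 1 Tuesday, common
1849: Jan 1 Monday, common
1848: Jan 1 Saturday, leap
1847: Jan 1 Friday, common
1846: Jan 1 Thursday, common
1845: Jan 1 Wednesday, common
1844: Jan 1 Monday, leap
1843: Jan 1 Sunday, common
1843 matches on both conditions.

1843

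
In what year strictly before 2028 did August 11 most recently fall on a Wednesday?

2027

From one year to the next, a fixed date's weekday advances by 1, or by 2 when a Feb 29 lies between the two dates.
2028: August 11 is Friday.
2027: Wednesday (−2)
August 11 falls on a Wednesday in 2027.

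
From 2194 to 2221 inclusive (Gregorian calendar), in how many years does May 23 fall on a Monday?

4

Track May 23's weekday year by year (advancing +1, or +2 across a Feb 29):
  2194: Fri  2195: Sat (+1)  2196: Mon (+2) ✓  2197: Tue (+1)  2198: Wed (+1)
  2199: Thu (+1)  2200: Fri (+1)  2201: Sat (+1)  2202: Sun (+1)  2203: Mon (+1) ✓
  2204: Wed (+2)  2205: Thu (+1)  2206: Fri (+1)  2207: Sat (+1)  2208: Mon (+2) ✓
  2209: Tue (+1)  2210: Wed (+1)  2211: Thu (+1)  2212: Sat (+2)  2213: Sun (+1)
  2214: Mon (+1) ✓  2215: Tue (+1)  2216: Thu (+2)  2217: Fri (+1)  2218: Sat (+1)
  2219: Sun (+1)  2220: Tue (+2)  2221: Wed (+1)
Monday years: 2196, 2203, 2208, 2214 — 4 in total.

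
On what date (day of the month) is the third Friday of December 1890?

19

December 1, 1890 is a Monday, so the first Friday is the 5th.
The third Friday is 5 + 14 = 19.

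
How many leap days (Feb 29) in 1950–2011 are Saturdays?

Leap years in 1950–2011: 15 of them.
Feb 29 weekday advances by 5 (mod 7) from one leap year to the next four years later (or differs when a century non-leap intervenes).
Leap-day weekdays: 1952:Fri 1956:Wed 1960:Mon 1964:Sat✓ 1968:Thu 1972:Tue 1976:Sun 1980:Fri 1984:Wed 1988:Mon 1992:Sat✓ 1996:Thu 2000:Tue 2004:Sun 2008:Fri
Saturday: 1964, 1992 → 2.

2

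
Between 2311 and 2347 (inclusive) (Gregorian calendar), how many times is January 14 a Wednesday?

5

Track January 14's weekday year by year (advancing +1, or +2 across a Feb 29):
  2311: Sat  2312: Sun (+1)  2313: Tue (+2)  2314: Wed (+1) ✓  2315: Thu (+1)
  2316: Fri (+1)  2317: Sun (+2)  2318: Mon (+1)  2319: Tue (+1)  2320: Wed (+1) ✓
  2321: Fri (+2)  2322: Sat (+1)  2323: Sun (+1)  2324: Mon (+1)  … (9 more years) …
  2334: Sun (+1)  2335: Mon (+1)  2336: Tue (+1)  2337: Thu (+2)  2338: Fri (+1)
  2339: Sat (+1)  2340: Sun (+1)  2341: Tue (+2)  2342: Wed (+1) ✓  2343: Thu (+1)
  2344: Fri (+1)  2345: Sun (+2)  2346: Mon (+1)  2347: Tue (+1)
Wednesday years: 2314, 2320, 2325, 2331, 2342 — 5 in total.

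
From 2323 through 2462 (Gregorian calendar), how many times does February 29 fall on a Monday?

Leap years in 2323–2462: 35 of them.
Feb 29 weekday advances by 5 (mod 7) from one leap year to the next four years later (or differs when a century non-leap intervenes).
Leap-day weekdays: 2324:Fri 2328:Wed 2332:Mon✓ 2336:Sat 2340:Thu 2344:Tue 2348:Sun 2352:Fri 2356:Wed 2360:Mon✓ 2364:Sat 2368:Thu 2372:Tue …(9 more)… 2412:Wed 2416:Mon✓ 2420:Sat 2424:Thu 2428:Tue 2432:Sun 2436:Fri 2440:Wed 2444:Mon✓ 2448:Sat 2452:Thu 2456:Tue 2460:Sun
Monday: 2332, 2360, 2388, 2416, 2444 → 5.

5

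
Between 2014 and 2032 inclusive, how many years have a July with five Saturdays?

July has 31 days; it has five Saturdays when Saturday falls among the first (month-length − 28) days — i.e. when July 1 is one of Saturday/Friday/Thursday.
July 1 by year: 2014:Tue 2015:Wed 2016:Fri✓ 2017:Sat✓ 2018:Sun 2019:Mon 2020:Wed 2021:Thu✓ 2022:Fri✓ 2023:Sat✓ 2024:Mon 2025:Tue 2026:Wed 2027:Thu✓ 2028:Sat✓ 2029:Sun 2030:Mon 2031:Tue 2032:Thu✓
Years with five Saturdays: 2016, 2017, 2021, 2022, 2023, 2027, 2028, 2032 → 8.

8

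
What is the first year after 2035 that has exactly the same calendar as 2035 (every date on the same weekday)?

Two years share a calendar iff Jan 1 falls on the same weekday and both are leap or both are common. 2035: Jan 1 is Monday, common year.
2036: Jan 1 Tuesday, leap
2037: Jan 1 Thursday, common
2038: Jan 1 Friday, common
2039: Jan 1 Saturday, common
2040: Jan 1 Sunday, leap
2041: Jan 1 Tuesday, common
2042: Jan 1 Wednesday, common
2043: Jan 1 Thursday, common
2044: Jan 1 Friday, leap
2045: Jan 1 Sunday, common
2046: Jan 1 Monday, common
2046 matches on both conditions.

2046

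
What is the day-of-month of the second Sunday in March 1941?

9

March 1, 1941 is a Saturday, so the first Sunday is the 2nd.
The second Sunday is 2 + 7 = 9.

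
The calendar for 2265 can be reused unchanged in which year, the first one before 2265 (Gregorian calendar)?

Two years share a calendar iff Jan 1 falls on the same weekday and both are leap or both are common. 2265: Jan 1 is Sunday, common year.
2264: Jan 1 Friday, leap
2263: Jan 1 Thursday, common
2262: Jan 1 Wednesday, common
2261: Jan 1 Tuesday, common
2260: Jan 1 Sunday, leap
2259: Jan 1 Saturday, common
2258: Jan 1 Friday, common
2257: Jan 1 Thursday, common
2256: Jan 1 Tuesday, leap
2255: Jan 1 Monday, common
2254: Jan 1 Sunday, common
2254 matches on both conditions.

2254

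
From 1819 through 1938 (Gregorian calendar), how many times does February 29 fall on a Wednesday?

Leap years in 1819–1938: 29 of them.
Feb 29 weekday advances by 5 (mod 7) from one leap year to the next four years later (or differs when a century non-leap intervenes).
Leap-day weekdays: 1820:Tue 1824:Sun 1828:Fri 1832:Wed✓ 1836:Mon 1840:Sat 1844:Thu 1848:Tue 1852:Sun 1856:Fri 1860:Wed✓ 1864:Mon 1868:Sat …(3 more)… 1884:Fri 1888:Wed✓ 1892:Mon 1896:Sat 1904:Mon 1908:Sat 1912:Thu 1916:Tue 1920:Sun 1924:Fri 1928:Wed✓ 1932:Mon 1936:Sat
Wednesday: 1832, 1860, 1888, 1928 → 4.

4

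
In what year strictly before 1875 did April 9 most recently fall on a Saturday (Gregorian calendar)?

1870

From one year to the next, a fixed date's weekday advances by 1, or by 2 when a Feb 29 lies between the two dates.
1875: April 9 is Friday.
1874: Thursday (−1)
1873: Wednesday (−1)
1872: Tuesday (−1)
1871: Sunday (−2)
1870: Saturday (−1)
April 9 falls on a Saturday in 1870.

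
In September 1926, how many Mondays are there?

4

September 1926 has 30 days and begins on Wednesday.
The first Monday is September 6.
Mondays fall on 6, 13, 20, 27 — that's 4.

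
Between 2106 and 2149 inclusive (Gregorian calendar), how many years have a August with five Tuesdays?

August has 31 days; it has five Tuesdays when Tuesday falls among the first (month-length − 28) days — i.e. when August 1 is one of Tuesday/Monday/Sunday.
August 1 by year: 2106:Sun✓ 2107:Mon✓ 2108:Wed 2109:Thu 2110:Fri 2111:Sat 2112:Mon✓ 2113:Tue✓ 2114:Wed 2115:Thu 2116:Sat 2117:Sun✓ 2118:Mon✓ 2119:Tue✓ 2120:Thu …(14 more)… 2135:Mon✓ 2136:Wed 2137:Thu 2138:Fri 2139:Sat 2140:Mon✓ 2141:Tue✓ 2142:Wed 2143:Thu 2144:Sat 2145:Sun✓ 2146:Mon✓ 2147:Tue✓ 2148:Thu 2149:Fri
Years with five Tuesdays: 2106, 2107, 2112, 2113, 2117, 2118, 2119, 2123, 2124, 2128, 2129, 2130, 2134, 2135, 2140, 2141, 2145, 2146, 2147 → 19.

19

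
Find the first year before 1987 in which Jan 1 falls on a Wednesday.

Jan 1 advances by 2 weekdays after a leap year and by 1 after a common year.
1987: Jan 1 is Thursday.
1986: Wednesday
1986 begins on a Wednesday

1986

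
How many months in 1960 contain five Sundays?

A month of length L has five Sundays iff its first Sunday is on day ≤ L−28 (so day 1–3 in a 31-day month, 1–2 in a 30-day month, day 1 in a leap February).
Checking each month of 1960: Jan starts Fri (31d) ✓; Feb starts Mon (29d); Mar starts Tue (31d); Apr starts Fri (30d); May starts Sun (31d) ✓; Jun starts Wed (30d); Jul starts Fri (31d) ✓; Aug starts Mon (31d); Sep starts Thu (30d); Oct starts Sat (31d) ✓; Nov starts Tue (30d); Dec starts Thu (31d).
Five-Sunday months: January, May, July, October → 4.

4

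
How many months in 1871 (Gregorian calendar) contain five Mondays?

A month of length L has five Mondays iff its first Monday is on day ≤ L−28 (so day 1–3 in a 31-day month, 1–2 in a 30-day month, day 1 in a leap February).
Checking each month of 1871: Jan starts Sun (31d) ✓; Feb starts Wed (28d); Mar starts Wed (31d); Apr starts Sat (30d); May starts Mon (31d) ✓; Jun starts Thu (30d); Jul starts Sat (31d) ✓; Aug starts Tue (31d); Sep starts Fri (30d); Oct starts Sun (31d) ✓; Nov starts Wed (30d); Dec starts Fri (31d).
Five-Monday months: January, May, July, October → 4.

4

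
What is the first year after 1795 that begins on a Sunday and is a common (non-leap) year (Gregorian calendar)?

Jan 1 advances by 2 weekdays after a leap year and by 1 after a common year.
1795: Jan 1 is Thursday.
1796: Friday (leap)
1797: Sunday
1797 begins on a Sunday and is a common year.

1797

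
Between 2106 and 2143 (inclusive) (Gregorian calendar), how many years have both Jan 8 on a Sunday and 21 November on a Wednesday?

2

Check each year's weekday for Jan 8 and 21 November:
  2106: Fri/Sun  2107: Sat/Mon  2108: Sun/Wed ✓  2109: Tue/Thu  2110: Wed/Fri  2111: Thu/Sat  2112: Fri/Mon  2113: Sun/Tue  2114: Mon/Wed  2115: Tue/Thu  2116: Wed/Sat  2117: Fri/Sun  2118: Sat/Mon  2119: Sun/Tue  …(10 more)…  2130: Sun/Tue  2131: Mon/Wed  2132: Tue/Fri  2133: Thu/Sat  2134: Fri/Sun  2135: Sat/Mon  2136: Sun/Wed ✓  2137: Tue/Thu  2138: Wed/Fri  2139: Thu/Sat  2140: Fri/Mon  2141: Sun/Tue  2142: Mon/Wed  2143: Tue/Thu
Both conditions hold in: 2108, 2136 — 2.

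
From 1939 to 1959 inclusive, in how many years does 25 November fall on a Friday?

2

Track 25 November's weekday year by year (advancing +1, or +2 across a Feb 29):
  1939: Sat  1940: Mon (+2)  1941: Tue (+1)  1942: Wed (+1)  1943: Thu (+1)
  1944: Sat (+2)  1945: Sun (+1)  1946: Mon (+1)  1947: Tue (+1)  1948: Thu (+2)
  1949: Fri (+1) ✓  1950: Sat (+1)  1951: Sun (+1)  1952: Tue (+2)  1953: Wed (+1)
  1954: Thu (+1)  1955: Fri (+1) ✓  1956: Sun (+2)  1957: Mon (+1)  1958: Tue (+1)
  1959: Wed (+1)
Friday years: 1949, 1955 — 2 in total.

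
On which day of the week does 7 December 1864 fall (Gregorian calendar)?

January 1, 1864 is a Friday.
December 7 is day 342 of the year, i.e. 341 days after Jan 1.
341 mod 7 = 5, so advance 5 weekdays from Friday: Wednesday.

Wednesday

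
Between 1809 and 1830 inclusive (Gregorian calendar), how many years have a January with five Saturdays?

January has 31 days; it has five Saturdays when Saturday falls among the first (month-length − 28) days — i.e. when January 1 is one of Saturday/Friday/Thursday.
January 1 by year: 1809:Sun 1810:Mon 1811:Tue 1812:Wed 1813:Fri✓ 1814:Sat✓ 1815:Sun 1816:Mon 1817:Wed 1818:Thu✓ 1819:Fri✓ 1820:Sat✓ 1821:Mon 1822:Tue 1823:Wed 1824:Thu✓ 1825:Sat✓ 1826:Sun 1827:Mon 1828:Tue 1829:Thu✓ 1830:Fri✓
Years with five Saturdays: 1813, 1814, 1818, 1819, 1820, 1824, 1825, 1829, 1830 → 9.

9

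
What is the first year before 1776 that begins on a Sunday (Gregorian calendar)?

1775

Jan 1 advances by 2 weekdays after a leap year and by 1 after a common year.
1776: Jan 1 is Monday (leap).
1775: Sunday
1775 begins on a Sunday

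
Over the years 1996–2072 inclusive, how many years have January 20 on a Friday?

10

Track January 20's weekday year by year (advancing +1, or +2 across a Feb 29):
  1996: Sat  1997: Mon (+2)  1998: Tue (+1)  1999: Wed (+1)  2000: Thu (+1)
  2001: Sat (+2)  2002: Sun (+1)  2003: Mon (+1)  2004: Tue (+1)  2005: Thu (+2)
  2006: Fri (+1) ✓  2007: Sat (+1)  2008: Sun (+1)  2009: Tue (+2)  … (49 more years) …
  2059: Mon (+1)  2060: Tue (+1)  2061: Thu (+2)  2062: Fri (+1) ✓  2063: Sat (+1)
  2064: Sun (+1)  2065: Tue (+2)  2066: Wed (+1)  2067: Thu (+1)  2068: Fri (+1) ✓
  2069: Sun (+2)  2070: Mon (+1)  2071: Tue (+1)  2072: Wed (+1)
Friday years: 2006, 2012, 2017, 2023, 2034, 2040, 2045, 2051, 2062, 2068 — 10 in total.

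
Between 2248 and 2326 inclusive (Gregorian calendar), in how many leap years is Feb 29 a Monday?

Leap years in 2248–2326: 19 of them.
Feb 29 weekday advances by 5 (mod 7) from one leap year to the next four years later (or differs when a century non-leap intervenes).
Leap-day weekdays: 2248:Tue 2252:Sun 2256:Fri 2260:Wed 2264:Mon✓ 2268:Sat 2272:Thu 2276:Tue 2280:Sun 2284:Fri 2288:Wed 2292:Mon✓ 2296:Sat 2304:Mon✓ 2308:Sat 2312:Thu 2316:Tue 2320:Sun 2324:Fri
Monday: 2264, 2292, 2304 → 3.

3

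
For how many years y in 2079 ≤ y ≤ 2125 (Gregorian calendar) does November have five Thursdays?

14

November has 30 days; it has five Thursdays when Thursday falls among the first (month-length − 28) days — i.e. when November 1 is one of Thursday/Wednesday.
November 1 by year: 2079:Wed✓ 2080:Fri 2081:Sat 2082:Sun 2083:Mon 2084:Wed✓ 2085:Thu✓ 2086:Fri 2087:Sat 2088:Mon 2089:Tue 2090:Wed✓ 2091:Thu✓ 2092:Sat 2093:Sun …(17 more)… 2111:Sun 2112:Tue 2113:Wed✓ 2114:Thu✓ 2115:Fri 2116:Sun 2117:Mon 2118:Tue 2119:Wed✓ 2120:Fri 2121:Sat 2122:Sun 2123:Mon 2124:Wed✓ 2125:Thu✓
Years with five Thursdays: 2079, 2084, 2085, 2090, 2091, 2096, 2102, 2103, 2108, 2113, 2114, 2119, 2124, 2125 → 14.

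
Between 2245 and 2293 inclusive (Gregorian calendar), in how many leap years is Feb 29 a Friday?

Leap years in 2245–2293: 12 of them.
Feb 29 weekday advances by 5 (mod 7) from one leap year to the next four years later (or differs when a century non-leap intervenes).
Leap-day weekdays: 2248:Tue 2252:Sun 2256:Fri✓ 2260:Wed 2264:Mon 2268:Sat 2272:Thu 2276:Tue 2280:Sun 2284:Fri✓ 2288:Wed 2292:Mon
Friday: 2256, 2284 → 2.

2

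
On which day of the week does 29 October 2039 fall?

Saturday

January 1, 2039 is a Saturday.
October 29 is day 302 of the year, i.e. 301 days after Jan 1.
301 mod 7 = 0, so advance 0 weekdays from Saturday: Saturday.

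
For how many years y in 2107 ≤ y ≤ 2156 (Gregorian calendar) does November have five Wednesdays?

November has 30 days; it has five Wednesdays when Wednesday falls among the first (month-length − 28) days — i.e. when November 1 is one of Wednesday/Tuesday.
November 1 by year: 2107:Tue✓ 2108:Thu 2109:Fri 2110:Sat 2111:Sun 2112:Tue✓ 2113:Wed✓ 2114:Thu 2115:Fri 2116:Sun 2117:Mon 2118:Tue✓ 2119:Wed✓ 2120:Fri 2121:Sat …(20 more)… 2142:Thu 2143:Fri 2144:Sun 2145:Mon 2146:Tue✓ 2147:Wed✓ 2148:Fri 2149:Sat 2150:Sun 2151:Mon 2152:Wed✓ 2153:Thu 2154:Fri 2155:Sat 2156:Mon
Years with five Wednesdays: 2107, 2112, 2113, 2118, 2119, 2124, 2129, 2130, 2135, 2140, 2141, 2146, 2147, 2152 → 14.

14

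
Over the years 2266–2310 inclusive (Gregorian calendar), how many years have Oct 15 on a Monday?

7

Track Oct 15's weekday year by year (advancing +1, or +2 across a Feb 29):
  2266: Mon ✓  2267: Tue (+1)  2268: Thu (+2)  2269: Fri (+1)  2270: Sat (+1)
  2271: Sun (+1)  2272: Tue (+2)  2273: Wed (+1)  2274: Thu (+1)  2275: Fri (+1)
  2276: Sun (+2)  2277: Mon (+1) ✓  2278: Tue (+1)  2279: Wed (+1)  … (17 more years) …
  2297: Fri (+1)  2298: Sat (+1)  2299: Sun (+1)  2300: Mon (+1) ✓  2301: Tue (+1)
  2302: Wed (+1)  2303: Thu (+1)  2304: Sat (+2)  2305: Sun (+1)  2306: Mon (+1) ✓
  2307: Tue (+1)  2308: Thu (+2)  2309: Fri (+1)  2310: Sat (+1)
Monday years: 2266, 2277, 2283, 2288, 2294, 2300, 2306 — 7 in total.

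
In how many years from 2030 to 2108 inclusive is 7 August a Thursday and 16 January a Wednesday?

4

Check each year's weekday for 7 August and 16 January:
  2030: Wed/Wed  2031: Thu/Thu  2032: Sat/Fri  2033: Sun/Sun  2034: Mon/Mon  2035: Tue/Tue  2036: Thu/Wed ✓  2037: Fri/Fri  2038: Sat/Sat  2039: Sun/Sun  2040: Tue/Mon  2041: Wed/Wed  2042: Thu/Thu  2043: Fri/Fri  …(51 more)…  2095: Sun/Sun  2096: Tue/Mon  2097: Wed/Wed  2098: Thu/Thu  2099: Fri/Fri  2100: Sat/Sat  2101: Sun/Sun  2102: Mon/Mon  2103: Tue/Tue  2104: Thu/Wed ✓  2105: Fri/Fri  2106: Sat/Sat  2107: Sun/Sun  2108: Tue/Mon
Both conditions hold in: 2036, 2064, 2092, 2104 — 4.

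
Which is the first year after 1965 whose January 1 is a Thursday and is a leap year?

1976

Jan 1 advances by 2 weekdays after a leap year and by 1 after a common year.
1965: Jan 1 is Friday.
1966: Saturday
1967: Sunday
1968: Monday (leap)
1969: Wednesday
1970: Thursday
1971: Friday
1972: Saturday (leap)
1973: Monday
1974: Tuesday
1975: Wednesday
1976: Thursday (leap)
1976 begins on a Thursday and is a leap year.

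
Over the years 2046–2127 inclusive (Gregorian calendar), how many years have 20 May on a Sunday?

Track 20 May's weekday year by year (advancing +1, or +2 across a Feb 29):
  2046: Sun ✓  2047: Mon (+1)  2048: Wed (+2)  2049: Thu (+1)  2050: Fri (+1)
  2051: Sat (+1)  2052: Mon (+2)  2053: Tue (+1)  2054: Wed (+1)  2055: Thu (+1)
  2056: Sat (+2)  2057: Sun (+1) ✓  2058: Mon (+1)  2059: Tue (+1)  … (54 more years) …
  2114: Sun (+1) ✓  2115: Mon (+1)  2116: Wed (+2)  2117: Thu (+1)  2118: Fri (+1)
  2119: Sat (+1)  2120: Mon (+2)  2121: Tue (+1)  2122: Wed (+1)  2123: Thu (+1)
  2124: Sat (+2)  2125: Sun (+1) ✓  2126: Mon (+1)  2127: Tue (+1)
Sunday years: 2046, 2057, 2063, 2068, 2074, 2085, 2091, 2096, 2103, 2108, 2114, 2125 — 12 in total.

12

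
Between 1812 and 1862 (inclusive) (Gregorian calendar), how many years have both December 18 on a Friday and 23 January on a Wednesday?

Check each year's weekday for December 18 and 23 January:
  1812: Fri/Thu  1813: Sat/Sat  1814: Sun/Sun  1815: Mon/Mon  1816: Wed/Tue  1817: Thu/Thu  1818: Fri/Fri  1819: Sat/Sat  1820: Mon/Sun  1821: Tue/Tue  1822: Wed/Wed  1823: Thu/Thu  1824: Sat/Fri  1825: Sun/Sun  …(23 more)…  1849: Tue/Tue  1850: Wed/Wed  1851: Thu/Thu  1852: Sat/Fri  1853: Sun/Sun  1854: Mon/Mon  1855: Tue/Tue  1856: Thu/Wed  1857: Fri/Fri  1858: Sat/Sat  1859: Sun/Sun  1860: Tue/Mon  1861: Wed/Wed  1862: Thu/Thu
Both conditions hold in: no year — 0.

0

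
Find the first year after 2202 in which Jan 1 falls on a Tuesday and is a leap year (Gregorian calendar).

2228

Jan 1 advances by 2 weekdays after a leap year and by 1 after a common year.
2202: Jan 1 is Friday.
2203: Saturday
2204: Sunday (leap)
2205: Tuesday
2206: Wednesday
2207: Thursday
2208: Friday (leap)
2209: Sunday
2210: Monday
2211: Tuesday
2212: Wednesday (leap)
2213: Friday
2214: Saturday
2215: Sunday
2216: Monday (leap)
2217: Wednesday
2218: Thursday
2219: Friday
2220: Saturday (leap)
2221: Monday
2222: Tuesday
2223: Wednesday
2224: Thursday (leap)
2225: Saturday
2226: Sunday
2227: Monday
2228: Tuesday (leap)
2228 begins on a Tuesday and is a leap year.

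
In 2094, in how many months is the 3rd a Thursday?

1

Check the 3rd of each month of 2094: Jan 3: Sun, Feb 3: Wed, Mar 3: Wed, Apr 3: Sat, May 3: Mon, Jun 3: Thu, Jul 3: Sat, Aug 3: Tue, Sep 3: Fri, Oct 3: Sun, Nov 3: Wed, Dec 3: Fri.
Thursday occurs in June — 1 month.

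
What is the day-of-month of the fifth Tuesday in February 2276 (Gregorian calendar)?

February 1, 2276 is a Tuesday, so the first Tuesday is the 1st.
The fifth Tuesday is 1 + 28 = 29.

29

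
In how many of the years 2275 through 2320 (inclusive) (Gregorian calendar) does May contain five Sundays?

May has 31 days; it has five Sundays when Sunday falls among the first (month-length − 28) days — i.e. when May 1 is one of Sunday/Saturday/Friday.
May 1 by year: 2275:Sat✓ 2276:Mon 2277:Tue 2278:Wed 2279:Thu 2280:Sat✓ 2281:Sun✓ 2282:Mon 2283:Tue 2284:Thu 2285:Fri✓ 2286:Sat✓ 2287:Sun✓ 2288:Tue 2289:Wed …(16 more)… 2306:Tue 2307:Wed 2308:Fri✓ 2309:Sat✓ 2310:Sun✓ 2311:Mon 2312:Wed 2313:Thu 2314:Fri✓ 2315:Sat✓ 2316:Mon 2317:Tue 2318:Wed 2319:Thu 2320:Sat✓
Years with five Sundays: 2275, 2280, 2281, 2285, 2286, 2287, 2291, 2292, 2296, 2297, 2298, 2303, 2304, 2308, 2309, 2310, 2314, 2315, 2320 → 19.

19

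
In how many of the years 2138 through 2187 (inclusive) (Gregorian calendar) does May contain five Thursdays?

21

May has 31 days; it has five Thursdays when Thursday falls among the first (month-length − 28) days — i.e. when May 1 is one of Thursday/Wednesday/Tuesday.
May 1 by year: 2138:Thu✓ 2139:Fri 2140:Sun 2141:Mon 2142:Tue✓ 2143:Wed✓ 2144:Fri 2145:Sat 2146:Sun 2147:Mon 2148:Wed✓ 2149:Thu✓ 2150:Fri 2151:Sat 2152:Mon …(20 more)… 2173:Sat 2174:Sun 2175:Mon 2176:Wed✓ 2177:Thu✓ 2178:Fri 2179:Sat 2180:Mon 2181:Tue✓ 2182:Wed✓ 2183:Thu✓ 2184:Sat 2185:Sun 2186:Mon 2187:Tue✓
Years with five Thursdays: 2138, 2142, 2143, 2148, 2149, 2153, 2154, 2155, 2159, 2160, 2164, 2165, 2166, 2170, 2171, 2176, 2177, 2181, 2182, 2183, 2187 → 21.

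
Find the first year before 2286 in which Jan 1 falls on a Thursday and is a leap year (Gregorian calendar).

Jan 1 advances by 2 weekdays after a leap year and by 1 after a common year.
2286: Jan 1 is Friday.
2285: Thursday
2284: Tuesday (leap)
2283: Monday
2282: Sunday
2281: Saturday
2280: Thursday (leap)
2280 begins on a Thursday and is a leap year.

2280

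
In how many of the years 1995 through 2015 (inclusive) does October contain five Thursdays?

10

October has 31 days; it has five Thursdays when Thursday falls among the first (month-length − 28) days — i.e. when October 1 is one of Thursday/Wednesday/Tuesday.
October 1 by year: 1995:Sun 1996:Tue✓ 1997:Wed✓ 1998:Thu✓ 1999:Fri 2000:Sun 2001:Mon 2002:Tue✓ 2003:Wed✓ 2004:Fri 2005:Sat 2006:Sun 2007:Mon 2008:Wed✓ 2009:Thu✓ 2010:Fri 2011:Sat 2012:Mon 2013:Tue✓ 2014:Wed✓ 2015:Thu✓
Years with five Thursdays: 1996, 1997, 1998, 2002, 2003, 2008, 2009, 2013, 2014, 2015 → 10.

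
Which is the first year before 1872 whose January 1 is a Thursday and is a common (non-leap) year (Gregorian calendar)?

Jan 1 advances by 2 weekdays after a leap year and by 1 after a common year.
1872: Jan 1 is Monday (leap).
1871: Sunday
1870: Saturday
1869: Friday
1868: Wednesday (leap)
1867: Tuesday
1866: Monday
1865: Sunday
1864: Friday (leap)
1863: Thursday
1863 begins on a Thursday and is a common year.

1863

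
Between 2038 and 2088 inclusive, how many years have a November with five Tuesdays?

November has 30 days; it has five Tuesdays when Tuesday falls among the first (month-length − 28) days — i.e. when November 1 is one of Tuesday/Monday.
November 1 by year: 2038:Mon✓ 2039:Tue✓ 2040:Thu 2041:Fri 2042:Sat 2043:Sun 2044:Tue✓ 2045:Wed 2046:Thu 2047:Fri 2048:Sun 2049:Mon✓ 2050:Tue✓ 2051:Wed 2052:Fri …(21 more)… 2074:Thu 2075:Fri 2076:Sun 2077:Mon✓ 2078:Tue✓ 2079:Wed 2080:Fri 2081:Sat 2082:Sun 2083:Mon✓ 2084:Wed 2085:Thu 2086:Fri 2087:Sat 2088:Mon✓
Years with five Tuesdays: 2038, 2039, 2044, 2049, 2050, 2055, 2060, 2061, 2066, 2067, 2072, 2077, 2078, 2083, 2088 → 15.

15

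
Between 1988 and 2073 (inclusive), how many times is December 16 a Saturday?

13

Track December 16's weekday year by year (advancing +1, or +2 across a Feb 29):
  1988: Fri  1989: Sat (+1) ✓  1990: Sun (+1)  1991: Mon (+1)  1992: Wed (+2)
  1993: Thu (+1)  1994: Fri (+1)  1995: Sat (+1) ✓  1996: Mon (+2)  1997: Tue (+1)
  1998: Wed (+1)  1999: Thu (+1)  2000: Sat (+2) ✓  2001: Sun (+1)  … (58 more years) …
  2060: Thu (+2)  2061: Fri (+1)  2062: Sat (+1) ✓  2063: Sun (+1)  2064: Tue (+2)
  2065: Wed (+1)  2066: Thu (+1)  2067: Fri (+1)  2068: Sun (+2)  2069: Mon (+1)
  2070: Tue (+1)  2071: Wed (+1)  2072: Fri (+2)  2073: Sat (+1) ✓
Saturday years: 1989, 1995, 2000, 2006, 2017, 2023, 2028, 2034, 2045, 2051, 2056, 2062, 2073 — 13 in total.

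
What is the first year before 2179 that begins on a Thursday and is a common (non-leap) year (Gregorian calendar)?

Jan 1 advances by 2 weekdays after a leap year and by 1 after a common year.
2179: Jan 1 is Friday.
2178: Thursday
2178 begins on a Thursday and is a common year.

2178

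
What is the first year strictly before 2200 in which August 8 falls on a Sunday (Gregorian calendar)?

2190

From one year to the next, a fixed date's weekday advances by 1, or by 2 when a Feb 29 lies between the two dates.
2200: August 8 is Friday.
2199: Thursday (−1)
2198: Wednesday (−1)
2197: Tuesday (−1)
2196: Monday (−1)
2195: Saturday (−2)
2194: Friday (−1)
2193: Thursday (−1)
2192: Wednesday (−1)
2191: Monday (−2)
2190: Sunday (−1)
August 8 falls on a Sunday in 2190.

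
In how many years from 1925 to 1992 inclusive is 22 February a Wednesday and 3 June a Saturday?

7

Check each year's weekday for 22 February and 3 June:
  1925: Sun/Wed  1926: Mon/Thu  1927: Tue/Fri  1928: Wed/Sun  1929: Fri/Mon  1930: Sat/Tue  1931: Sun/Wed  1932: Mon/Fri  1933: Wed/Sat ✓  1934: Thu/Sun  1935: Fri/Mon  1936: Sat/Wed  1937: Mon/Thu  1938: Tue/Fri  …(40 more)…  1979: Thu/Sun  1980: Fri/Tue  1981: Sun/Wed  1982: Mon/Thu  1983: Tue/Fri  1984: Wed/Sun  1985: Fri/Mon  1986: Sat/Tue  1987: Sun/Wed  1988: Mon/Fri  1989: Wed/Sat ✓  1990: Thu/Sun  1991: Fri/Mon  1992: Sat/Wed
Both conditions hold in: 1933, 1939, 1950, 1961, 1967, 1978, 1989 — 7.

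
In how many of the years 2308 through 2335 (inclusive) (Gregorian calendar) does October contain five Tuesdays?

October has 31 days; it has five Tuesdays when Tuesday falls among the first (month-length − 28) days — i.e. when October 1 is one of Tuesday/Monday/Sunday.
October 1 by year: 2308:Thu 2309:Fri 2310:Sat 2311:Sun✓ 2312:Tue✓ 2313:Wed 2314:Thu 2315:Fri 2316:Sun✓ 2317:Mon✓ 2318:Tue✓ 2319:Wed 2320:Fri 2321:Sat 2322:Sun✓ 2323:Mon✓ 2324:Wed 2325:Thu 2326:Fri 2327:Sat 2328:Mon✓ 2329:Tue✓ 2330:Wed 2331:Thu 2332:Sat 2333:Sun✓ 2334:Mon✓ 2335:Tue✓
Years with five Tuesdays: 2311, 2312, 2316, 2317, 2318, 2322, 2323, 2328, 2329, 2333, 2334, 2335 → 12.

12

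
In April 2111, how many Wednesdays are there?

April 2111 has 30 days and begins on Wednesday.
The first Wednesday is April 1.
Wednesdays fall on 1, 8, 15, 22, 29 — that's 5.

5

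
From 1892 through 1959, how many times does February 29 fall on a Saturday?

Leap years in 1892–1959: 16 of them.
Feb 29 weekday advances by 5 (mod 7) from one leap year to the next four years later (or differs when a century non-leap intervenes).
Leap-day weekdays: 1892:Mon 1896:Sat✓ 1904:Mon 1908:Sat✓ 1912:Thu 1916:Tue 1920:Sun 1924:Fri 1928:Wed 1932:Mon 1936:Sat✓ 1940:Thu 1944:Tue 1948:Sun 1952:Fri 1956:Wed
Saturday: 1896, 1908, 1936 → 3.

3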